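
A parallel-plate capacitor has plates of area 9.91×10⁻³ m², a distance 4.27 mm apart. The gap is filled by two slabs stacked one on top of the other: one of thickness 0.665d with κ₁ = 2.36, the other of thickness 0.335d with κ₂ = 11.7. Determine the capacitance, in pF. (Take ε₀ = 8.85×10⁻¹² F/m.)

66.2 pF

Stacked slabs ⇒ two capacitors in series, each with the full plate area.
C₁ = κ₁ε₀A/d₁ = 2.36 × 8.85×10⁻¹² × 9.91×10⁻³ / 2.84×10⁻³ = 7.29×10⁻¹¹ F.
C₂ = κ₂ε₀A/d₂ = 11.7 × 8.85×10⁻¹² × 9.91×10⁻³ / 1.43×10⁻³ = 7.17×10⁻¹⁰ F.
C = (1/C₁ + 1/C₂)⁻¹ = 6.62×10⁻¹¹ F.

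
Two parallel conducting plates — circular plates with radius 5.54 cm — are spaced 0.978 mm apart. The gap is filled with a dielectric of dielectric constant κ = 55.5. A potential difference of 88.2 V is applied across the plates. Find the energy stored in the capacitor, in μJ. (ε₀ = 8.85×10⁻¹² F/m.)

U ≈ 18.8 μJ

A = π(5.54 cm)² = 9.64×10⁻³ m².
C = κε₀A/d = 55.5 × 8.85×10⁻¹² × 9.64×10⁻³ / 9.78×10⁻⁴ = 4.84×10⁻⁹ F.
U = ½CV² = ½ × 4.84×10⁻⁹ × (88.2)² = 1.88×10⁻⁵ J.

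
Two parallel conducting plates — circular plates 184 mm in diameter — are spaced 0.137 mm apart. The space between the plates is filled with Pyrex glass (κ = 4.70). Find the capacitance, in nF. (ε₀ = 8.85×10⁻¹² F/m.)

A = π(184/2 mm)² = 2.66×10⁻² m².
C = κε₀A/d = 4.70 × 8.85×10⁻¹² × 2.66×10⁻² / 1.37×10⁻⁴ = 8.07×10⁻⁹ F.

8.07 nF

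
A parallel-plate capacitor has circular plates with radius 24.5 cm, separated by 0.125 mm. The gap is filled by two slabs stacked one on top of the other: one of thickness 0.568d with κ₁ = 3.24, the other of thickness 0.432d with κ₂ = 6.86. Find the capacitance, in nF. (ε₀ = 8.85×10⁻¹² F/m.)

A = π(24.5 cm)² = 0.189 m².
Stacked slabs ⇒ two capacitors in series, each with the full plate area.
C₁ = κ₁ε₀A/d₁ = 3.24 × 8.85×10⁻¹² × 0.189 / 7.10×10⁻⁵ = 7.62×10⁻⁸ F.
C₂ = κ₂ε₀A/d₂ = 6.86 × 8.85×10⁻¹² × 0.189 / 5.40×10⁻⁵ = 2.12×10⁻⁷ F.
C = (1/C₁ + 1/C₂)⁻¹ = 5.60×10⁻⁸ F.

56.0 nF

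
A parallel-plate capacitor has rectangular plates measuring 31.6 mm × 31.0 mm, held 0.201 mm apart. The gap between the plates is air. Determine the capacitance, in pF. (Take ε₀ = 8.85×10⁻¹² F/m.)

43.1 pF

A = 31.6 × 31.0 mm² = 9.80×10⁻⁴ m².
C = ε₀A/d = 8.85×10⁻¹² × 9.80×10⁻⁴ / 2.01×10⁻⁴ = 4.31×10⁻¹¹ F.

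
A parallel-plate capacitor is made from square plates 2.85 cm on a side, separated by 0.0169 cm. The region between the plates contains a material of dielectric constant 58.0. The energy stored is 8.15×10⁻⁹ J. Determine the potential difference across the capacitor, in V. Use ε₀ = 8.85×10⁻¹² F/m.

2.57 V

A = (2.85 cm)² = 8.12×10⁻⁴ m².
C = κε₀A/d = 58.0 × 8.85×10⁻¹² × 8.12×10⁻⁴ / 1.69×10⁻⁴ = 2.47×10⁻⁹ F.
V = √(2U/C) = √(2 × 8.15×10⁻⁹ / 2.47×10⁻⁹) = 2.57 V.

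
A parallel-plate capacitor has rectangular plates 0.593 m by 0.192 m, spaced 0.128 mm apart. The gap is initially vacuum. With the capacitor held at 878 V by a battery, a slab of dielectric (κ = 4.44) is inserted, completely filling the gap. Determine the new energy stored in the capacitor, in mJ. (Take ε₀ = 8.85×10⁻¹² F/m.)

A = 0.593 × 0.192 m² = 0.114 m².
Initially C₁ = ε₀A/d = 8.85×10⁻¹² × 0.114 / 1.28×10⁻⁴ = 7.87×10⁻⁹ F.
U₁ = 3.03×10⁻³ J.
Battery connected ⇒ V is held fixed. C₂ = 4.44 C₁ and U = ½CV², so U₂/U₁ = C₂/C₁ = 4.44.
U₂ = 4.44 × 3.03×10⁻³ = 1.35×10⁻² J.

U ≈ 13.5 mJ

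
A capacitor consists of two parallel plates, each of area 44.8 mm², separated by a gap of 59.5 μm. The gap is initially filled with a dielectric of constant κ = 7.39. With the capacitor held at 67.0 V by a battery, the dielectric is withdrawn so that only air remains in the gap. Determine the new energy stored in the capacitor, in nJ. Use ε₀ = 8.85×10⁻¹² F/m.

A = 44.8 mm² = 4.48×10⁻⁵ m².
Initially C₁ = κε₀A/d = 7.39 × 8.85×10⁻¹² × 4.48×10⁻⁵ / 5.95×10⁻⁵ = 4.92×10⁻¹¹ F.
U₁ = 1.11×10⁻⁷ J.
Battery connected ⇒ V is held fixed. C₂ = 0.135 C₁ and U = ½CV², so U₂/U₁ = C₂/C₁ = 0.135.
U₂ = 0.135 × 1.11×10⁻⁷ = 1.50×10⁻⁸ J.

15.0 nJ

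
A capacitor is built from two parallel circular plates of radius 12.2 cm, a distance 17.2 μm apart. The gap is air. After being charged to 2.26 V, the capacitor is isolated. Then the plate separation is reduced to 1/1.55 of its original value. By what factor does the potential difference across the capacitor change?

0.645

Isolated ⇒ Q is held fixed.
C₂ = 1.55 C₁ and V = Q/C, so V₂/V₁ = C₁/C₂ = 0.645.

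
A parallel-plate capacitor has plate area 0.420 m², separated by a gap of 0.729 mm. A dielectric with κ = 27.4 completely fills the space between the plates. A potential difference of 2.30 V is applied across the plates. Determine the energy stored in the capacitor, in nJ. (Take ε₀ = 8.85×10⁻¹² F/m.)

U ≈ 370 nJ

C = κε₀A/d = 27.4 × 8.85×10⁻¹² × 0.420 / 7.29×10⁻⁴ = 1.40×10⁻⁷ F.
U = ½CV² = ½ × 1.40×10⁻⁷ × (2.30)² = 3.70×10⁻⁷ J.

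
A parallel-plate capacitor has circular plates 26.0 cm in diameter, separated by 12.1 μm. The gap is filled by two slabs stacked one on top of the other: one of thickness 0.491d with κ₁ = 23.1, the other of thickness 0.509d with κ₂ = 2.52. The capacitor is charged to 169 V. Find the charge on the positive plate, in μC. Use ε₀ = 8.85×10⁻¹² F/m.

29.4 μC

A = π(26.0/2 cm)² = 5.31×10⁻² m².
Stacked slabs ⇒ two capacitors in series, each with the full plate area.
C₁ = κ₁ε₀A/d₁ = 23.1 × 8.85×10⁻¹² × 5.31×10⁻² / 5.94×10⁻⁶ = 1.83×10⁻⁶ F.
C₂ = κ₂ε₀A/d₂ = 2.52 × 8.85×10⁻¹² × 5.31×10⁻² / 6.16×10⁻⁶ = 1.92×10⁻⁷ F.
C = (1/C₁ + 1/C₂)⁻¹ = 1.74×10⁻⁷ F.
Q = CV = 1.74×10⁻⁷ × 169 = 2.94×10⁻⁵ C.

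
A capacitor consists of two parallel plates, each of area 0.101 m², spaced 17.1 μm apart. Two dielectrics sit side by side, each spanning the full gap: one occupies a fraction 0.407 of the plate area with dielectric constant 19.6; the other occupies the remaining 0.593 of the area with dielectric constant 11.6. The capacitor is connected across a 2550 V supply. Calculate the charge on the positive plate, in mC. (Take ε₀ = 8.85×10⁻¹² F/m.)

Side-by-side slabs ⇒ two capacitors in parallel, each spanning the full gap.
C₁ = κ₁ε₀A₁/d = 19.6 × 8.85×10⁻¹² × 4.11×10⁻² / 1.71×10⁻⁵ = 4.17×10⁻⁷ F.
C₂ = κ₂ε₀A₂/d = 11.6 × 8.85×10⁻¹² × 5.99×10⁻² / 1.71×10⁻⁵ = 3.60×10⁻⁷ F.
C = C₁ + C₂ = 7.77×10⁻⁷ F.
Q = CV = 7.77×10⁻⁷ × 2550 = 1.98×10⁻³ C.

Q ≈ 1.98 mC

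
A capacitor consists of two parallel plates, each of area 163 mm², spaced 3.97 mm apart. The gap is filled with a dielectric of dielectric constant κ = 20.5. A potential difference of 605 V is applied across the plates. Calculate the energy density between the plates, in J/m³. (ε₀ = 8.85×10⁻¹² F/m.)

u ≈ 2.11 J/m³

E = V/d = 605 / 3.97×10⁻³ = 1.52×10⁵ V/m.
u = ½κε₀E² = ½ × 20.5 × 8.85×10⁻¹² × (1.52×10⁵)² = 2.11 J/m³.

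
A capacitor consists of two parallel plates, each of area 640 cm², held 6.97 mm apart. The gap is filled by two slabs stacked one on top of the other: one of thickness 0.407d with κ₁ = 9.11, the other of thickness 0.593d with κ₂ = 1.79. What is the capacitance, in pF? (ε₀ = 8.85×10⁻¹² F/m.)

A = 640 cm² = 6.40×10⁻² m².
Stacked slabs ⇒ two capacitors in series, each with the full plate area.
C₁ = κ₁ε₀A/d₁ = 9.11 × 8.85×10⁻¹² × 6.40×10⁻² / 2.84×10⁻³ = 1.82×10⁻⁹ F.
C₂ = κ₂ε₀A/d₂ = 1.79 × 8.85×10⁻¹² × 6.40×10⁻² / 4.13×10⁻³ = 2.45×10⁻¹⁰ F.
C = (1/C₁ + 1/C₂)⁻¹ = 2.16×10⁻¹⁰ F.

C ≈ 216 pF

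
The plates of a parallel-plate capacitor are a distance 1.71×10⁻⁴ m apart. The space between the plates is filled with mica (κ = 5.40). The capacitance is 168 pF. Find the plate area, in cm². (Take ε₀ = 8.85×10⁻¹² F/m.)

A ≈ 6.01 cm²

A = Cd/(κε₀) = 1.68×10⁻¹⁰ × 1.71×10⁻⁴ / (5.40 × 8.85×10⁻¹²) = 6.01×10⁻⁴ m².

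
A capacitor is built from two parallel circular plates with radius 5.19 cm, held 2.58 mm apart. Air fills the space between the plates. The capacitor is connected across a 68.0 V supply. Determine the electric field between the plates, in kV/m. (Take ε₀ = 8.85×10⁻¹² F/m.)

E ≈ 26.4 kV/m

E = V/d = 68.0 / 2.58×10⁻³ = 2.64×10⁴ V/m.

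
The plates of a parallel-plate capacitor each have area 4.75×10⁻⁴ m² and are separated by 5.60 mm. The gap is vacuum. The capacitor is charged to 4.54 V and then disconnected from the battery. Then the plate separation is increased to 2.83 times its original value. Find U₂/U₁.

U₂/U₁ ≈ 2.83

Isolated ⇒ Q is held fixed.
C₂ = 0.353 C₁ and U = Q²/(2C), so U₂/U₁ = C₁/C₂ = 2.83.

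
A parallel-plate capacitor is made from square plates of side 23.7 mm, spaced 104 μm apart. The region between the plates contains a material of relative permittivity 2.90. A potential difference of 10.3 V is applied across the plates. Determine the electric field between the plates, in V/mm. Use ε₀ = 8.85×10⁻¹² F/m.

99.0 V/mm

E = V/d = 10.3 / 1.04×10⁻⁴ = 9.90×10⁴ V/m.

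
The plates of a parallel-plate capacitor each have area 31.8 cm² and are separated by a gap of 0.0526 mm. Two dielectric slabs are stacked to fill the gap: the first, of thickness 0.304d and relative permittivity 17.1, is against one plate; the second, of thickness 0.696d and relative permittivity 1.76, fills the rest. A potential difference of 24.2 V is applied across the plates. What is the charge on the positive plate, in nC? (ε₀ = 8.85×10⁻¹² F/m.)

Q ≈ 31.3 nC

A = 31.8 cm² = 3.18×10⁻³ m².
Stacked slabs ⇒ two capacitors in series, each with the full plate area.
C₁ = κ₁ε₀A/d₁ = 17.1 × 8.85×10⁻¹² × 3.18×10⁻³ / 1.60×10⁻⁵ = 3.01×10⁻⁸ F.
C₂ = κ₂ε₀A/d₂ = 1.76 × 8.85×10⁻¹² × 3.18×10⁻³ / 3.66×10⁻⁵ = 1.35×10⁻⁹ F.
C = (1/C₁ + 1/C₂)⁻¹ = 1.29×10⁻⁹ F.
Q = CV = 1.29×10⁻⁹ × 24.2 = 3.13×10⁻⁸ C.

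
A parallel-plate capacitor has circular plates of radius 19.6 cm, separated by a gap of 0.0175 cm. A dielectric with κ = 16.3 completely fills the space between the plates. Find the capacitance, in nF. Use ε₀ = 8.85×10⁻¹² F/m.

99.5 nF

A = π(19.6 cm)² = 0.121 m².
C = κε₀A/d = 16.3 × 8.85×10⁻¹² × 0.121 / 1.75×10⁻⁴ = 9.95×10⁻⁸ F.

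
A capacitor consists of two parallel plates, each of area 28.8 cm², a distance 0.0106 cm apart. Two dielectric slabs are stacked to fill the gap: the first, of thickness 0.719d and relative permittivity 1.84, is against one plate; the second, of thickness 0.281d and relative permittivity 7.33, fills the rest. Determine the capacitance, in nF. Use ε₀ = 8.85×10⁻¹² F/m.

C ≈ 0.560 nF

A = 28.8 cm² = 2.88×10⁻³ m².
Stacked slabs ⇒ two capacitors in series, each with the full plate area.
C₁ = κ₁ε₀A/d₁ = 1.84 × 8.85×10⁻¹² × 2.88×10⁻³ / 7.62×10⁻⁵ = 6.15×10⁻¹⁰ F.
C₂ = κ₂ε₀A/d₂ = 7.33 × 8.85×10⁻¹² × 2.88×10⁻³ / 2.98×10⁻⁵ = 6.27×10⁻⁹ F.
C = (1/C₁ + 1/C₂)⁻¹ = 5.60×10⁻¹⁰ F.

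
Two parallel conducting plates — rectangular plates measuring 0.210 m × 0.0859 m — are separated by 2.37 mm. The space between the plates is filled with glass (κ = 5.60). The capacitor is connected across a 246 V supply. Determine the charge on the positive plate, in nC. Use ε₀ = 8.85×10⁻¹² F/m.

92.8 nC

A = 0.210 × 0.0859 m² = 1.80×10⁻² m².
C = κε₀A/d = 5.60 × 8.85×10⁻¹² × 1.80×10⁻² / 2.37×10⁻³ = 3.77×10⁻¹⁰ F.
Q = CV = 3.77×10⁻¹⁰ × 246 = 9.28×10⁻⁸ C.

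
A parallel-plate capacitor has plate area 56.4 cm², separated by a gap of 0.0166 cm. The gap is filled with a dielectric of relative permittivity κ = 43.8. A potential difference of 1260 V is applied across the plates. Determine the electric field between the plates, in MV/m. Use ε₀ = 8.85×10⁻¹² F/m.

E = V/d = 1260 / 1.66×10⁻⁴ = 7.59×10⁶ V/m.

E ≈ 7.59 MV/m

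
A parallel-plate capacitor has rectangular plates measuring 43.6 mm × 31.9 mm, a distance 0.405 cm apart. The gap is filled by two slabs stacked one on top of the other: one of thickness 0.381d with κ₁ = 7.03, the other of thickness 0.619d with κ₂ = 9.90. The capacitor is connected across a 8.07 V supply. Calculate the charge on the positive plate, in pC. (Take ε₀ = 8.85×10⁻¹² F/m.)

Q ≈ 210 pC

A = 43.6 × 31.9 mm² = 1.39×10⁻³ m².
Stacked slabs ⇒ two capacitors in series, each with the full plate area.
C₁ = κ₁ε₀A/d₁ = 7.03 × 8.85×10⁻¹² × 1.39×10⁻³ / 1.54×10⁻³ = 5.61×10⁻¹¹ F.
C₂ = κ₂ε₀A/d₂ = 9.90 × 8.85×10⁻¹² × 1.39×10⁻³ / 2.51×10⁻³ = 4.86×10⁻¹¹ F.
C = (1/C₁ + 1/C₂)⁻¹ = 2.60×10⁻¹¹ F.
Q = CV = 2.60×10⁻¹¹ × 8.07 = 2.10×10⁻¹⁰ C.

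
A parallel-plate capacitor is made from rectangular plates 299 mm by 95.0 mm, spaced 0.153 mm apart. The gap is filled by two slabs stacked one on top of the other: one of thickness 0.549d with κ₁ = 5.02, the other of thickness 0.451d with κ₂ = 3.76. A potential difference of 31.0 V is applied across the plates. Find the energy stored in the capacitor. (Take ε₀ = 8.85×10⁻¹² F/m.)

A = 299 × 95.0 mm² = 2.84×10⁻² m².
Stacked slabs ⇒ two capacitors in series, each with the full plate area.
C₁ = κ₁ε₀A/d₁ = 5.02 × 8.85×10⁻¹² × 2.84×10⁻² / 8.40×10⁻⁵ = 1.50×10⁻⁸ F.
C₂ = κ₂ε₀A/d₂ = 3.76 × 8.85×10⁻¹² × 2.84×10⁻² / 6.90×10⁻⁵ = 1.37×10⁻⁸ F.
C = (1/C₁ + 1/C₂)⁻¹ = 7.17×10⁻⁹ F.
U = ½CV² = ½ × 7.17×10⁻⁹ × (31.0)² = 3.44×10⁻⁶ J.

3.44 μJ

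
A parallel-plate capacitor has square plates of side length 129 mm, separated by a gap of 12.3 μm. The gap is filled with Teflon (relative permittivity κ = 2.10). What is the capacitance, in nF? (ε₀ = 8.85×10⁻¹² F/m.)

A = (129 mm)² = 1.66×10⁻² m².
C = κε₀A/d = 2.10 × 8.85×10⁻¹² × 1.66×10⁻² / 1.23×10⁻⁵ = 2.51×10⁻⁸ F.

25.1 nF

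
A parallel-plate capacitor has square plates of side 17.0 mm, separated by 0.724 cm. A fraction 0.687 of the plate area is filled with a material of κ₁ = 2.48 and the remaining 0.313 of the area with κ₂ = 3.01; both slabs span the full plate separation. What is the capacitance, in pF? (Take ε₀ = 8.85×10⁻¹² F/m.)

A = (17.0 mm)² = 2.89×10⁻⁴ m².
Side-by-side slabs ⇒ two capacitors in parallel, each spanning the full gap.
C₁ = κ₁ε₀A₁/d = 2.48 × 8.85×10⁻¹² × 1.99×10⁻⁴ / 7.24×10⁻³ = 6.02×10⁻¹³ F.
C₂ = κ₂ε₀A₂/d = 3.01 × 8.85×10⁻¹² × 9.05×10⁻⁵ / 7.24×10⁻³ = 3.33×10⁻¹³ F.
C = C₁ + C₂ = 9.35×10⁻¹³ F.

0.935 pF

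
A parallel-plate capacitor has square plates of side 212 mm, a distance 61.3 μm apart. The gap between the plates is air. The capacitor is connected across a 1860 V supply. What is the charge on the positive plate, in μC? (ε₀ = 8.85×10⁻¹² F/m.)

Q ≈ 12.1 μC

A = (212 mm)² = 4.49×10⁻² m².
C = ε₀A/d = 8.85×10⁻¹² × 4.49×10⁻² / 6.13×10⁻⁵ = 6.49×10⁻⁹ F.
Q = CV = 6.49×10⁻⁹ × 1860 = 1.21×10⁻⁵ C.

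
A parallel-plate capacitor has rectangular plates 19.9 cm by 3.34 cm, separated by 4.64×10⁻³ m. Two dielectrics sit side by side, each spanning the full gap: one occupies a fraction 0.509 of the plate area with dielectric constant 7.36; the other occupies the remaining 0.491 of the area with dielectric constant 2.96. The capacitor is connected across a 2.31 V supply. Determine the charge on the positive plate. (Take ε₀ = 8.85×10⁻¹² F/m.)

Q ≈ 152 pC

A = 19.9 × 3.34 cm² = 6.65×10⁻³ m².
Side-by-side slabs ⇒ two capacitors in parallel, each spanning the full gap.
C₁ = κ₁ε₀A₁/d = 7.36 × 8.85×10⁻¹² × 3.38×10⁻³ / 4.64×10⁻³ = 4.75×10⁻¹¹ F.
C₂ = κ₂ε₀A₂/d = 2.96 × 8.85×10⁻¹² × 3.26×10⁻³ / 4.64×10⁻³ = 1.84×10⁻¹¹ F.
C = C₁ + C₂ = 6.59×10⁻¹¹ F.
Q = CV = 6.59×10⁻¹¹ × 2.31 = 1.52×10⁻¹⁰ C.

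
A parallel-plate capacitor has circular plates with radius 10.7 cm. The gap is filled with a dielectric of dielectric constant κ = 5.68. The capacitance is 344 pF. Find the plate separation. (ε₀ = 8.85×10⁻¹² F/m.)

5.26 mm

A = π(10.7 cm)² = 3.60×10⁻² m².
d = κε₀A/C = 5.68 × 8.85×10⁻¹² × 3.60×10⁻² / 3.44×10⁻¹⁰ = 5.26×10⁻³ m.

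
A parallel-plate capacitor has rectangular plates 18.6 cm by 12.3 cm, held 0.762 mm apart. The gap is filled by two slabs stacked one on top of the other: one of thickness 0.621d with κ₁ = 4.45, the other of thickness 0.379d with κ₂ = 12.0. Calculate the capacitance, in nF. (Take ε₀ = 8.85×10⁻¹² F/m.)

1.55 nF

A = 18.6 × 12.3 cm² = 2.29×10⁻² m².
Stacked slabs ⇒ two capacitors in series, each with the full plate area.
C₁ = κ₁ε₀A/d₁ = 4.45 × 8.85×10⁻¹² × 2.29×10⁻² / 4.73×10⁻⁴ = 1.90×10⁻⁹ F.
C₂ = κ₂ε₀A/d₂ = 12.0 × 8.85×10⁻¹² × 2.29×10⁻² / 2.89×10⁻⁴ = 8.41×10⁻⁹ F.
C = (1/C₁ + 1/C₂)⁻¹ = 1.55×10⁻⁹ F.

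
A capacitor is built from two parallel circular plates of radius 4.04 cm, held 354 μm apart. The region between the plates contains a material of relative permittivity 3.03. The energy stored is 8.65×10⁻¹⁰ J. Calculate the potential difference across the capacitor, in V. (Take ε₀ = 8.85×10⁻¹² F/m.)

V ≈ 2.11 V

A = π(4.04 cm)² = 5.13×10⁻³ m².
C = κε₀A/d = 3.03 × 8.85×10⁻¹² × 5.13×10⁻³ / 3.54×10⁻⁴ = 3.88×10⁻¹⁰ F.
V = √(2U/C) = √(2 × 8.65×10⁻¹⁰ / 3.88×10⁻¹⁰) = 2.11 V.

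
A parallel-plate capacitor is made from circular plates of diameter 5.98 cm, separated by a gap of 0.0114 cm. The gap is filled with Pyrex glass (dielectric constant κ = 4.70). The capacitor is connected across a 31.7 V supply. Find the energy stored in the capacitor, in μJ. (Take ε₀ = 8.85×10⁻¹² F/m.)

A = π(5.98/2 cm)² = 2.81×10⁻³ m².
C = κε₀A/d = 4.70 × 8.85×10⁻¹² × 2.81×10⁻³ / 1.14×10⁻⁴ = 1.02×10⁻⁹ F.
U = ½CV² = ½ × 1.02×10⁻⁹ × (31.7)² = 5.15×10⁻⁷ J.

U ≈ 0.515 μJ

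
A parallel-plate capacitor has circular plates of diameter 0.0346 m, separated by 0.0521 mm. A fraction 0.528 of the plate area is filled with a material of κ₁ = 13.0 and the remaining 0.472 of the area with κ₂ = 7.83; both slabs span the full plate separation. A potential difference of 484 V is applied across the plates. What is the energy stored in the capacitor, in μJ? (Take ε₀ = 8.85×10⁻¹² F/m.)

A = π(0.0346/2 m)² = 9.40×10⁻⁴ m².
Side-by-side slabs ⇒ two capacitors in parallel, each spanning the full gap.
C₁ = κ₁ε₀A₁/d = 13.0 × 8.85×10⁻¹² × 4.96×10⁻⁴ / 5.21×10⁻⁵ = 1.10×10⁻⁹ F.
C₂ = κ₂ε₀A₂/d = 7.83 × 8.85×10⁻¹² × 4.44×10⁻⁴ / 5.21×10⁻⁵ = 5.90×10⁻¹⁰ F.
C = C₁ + C₂ = 1.69×10⁻⁹ F.
U = ½CV² = ½ × 1.69×10⁻⁹ × (484)² = 1.98×10⁻⁴ J.

U ≈ 198 μJ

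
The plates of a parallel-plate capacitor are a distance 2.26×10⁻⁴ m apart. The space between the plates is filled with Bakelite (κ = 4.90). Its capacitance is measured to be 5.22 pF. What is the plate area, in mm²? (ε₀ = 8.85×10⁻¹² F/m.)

A ≈ 27.2 mm²

A = Cd/(κε₀) = 5.22×10⁻¹² × 2.26×10⁻⁴ / (4.90 × 8.85×10⁻¹²) = 2.72×10⁻⁵ m².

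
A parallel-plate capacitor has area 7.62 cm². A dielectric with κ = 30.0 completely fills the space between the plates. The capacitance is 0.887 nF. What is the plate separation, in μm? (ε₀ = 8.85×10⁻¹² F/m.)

228 μm

A = 7.62 cm² = 7.62×10⁻⁴ m².
d = κε₀A/C = 30.0 × 8.85×10⁻¹² × 7.62×10⁻⁴ / 8.87×10⁻¹⁰ = 2.28×10⁻⁴ m.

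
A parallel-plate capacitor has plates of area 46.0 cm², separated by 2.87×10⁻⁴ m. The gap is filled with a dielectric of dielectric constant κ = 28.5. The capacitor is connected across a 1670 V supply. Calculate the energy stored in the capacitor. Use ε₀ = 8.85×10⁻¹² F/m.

U ≈ 5.64 mJ

A = 46.0 cm² = 4.60×10⁻³ m².
C = κε₀A/d = 28.5 × 8.85×10⁻¹² × 4.60×10⁻³ / 2.87×10⁻⁴ = 4.04×10⁻⁹ F.
U = ½CV² = ½ × 4.04×10⁻⁹ × (1670)² = 5.64×10⁻³ J.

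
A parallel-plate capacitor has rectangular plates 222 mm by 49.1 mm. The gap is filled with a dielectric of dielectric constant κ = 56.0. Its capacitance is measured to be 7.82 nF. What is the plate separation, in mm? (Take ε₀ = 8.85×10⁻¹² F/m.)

A = 222 × 49.1 mm² = 1.09×10⁻² m².
d = κε₀A/C = 56.0 × 8.85×10⁻¹² × 1.09×10⁻² / 7.82×10⁻⁹ = 6.91×10⁻⁴ m.

0.691 mm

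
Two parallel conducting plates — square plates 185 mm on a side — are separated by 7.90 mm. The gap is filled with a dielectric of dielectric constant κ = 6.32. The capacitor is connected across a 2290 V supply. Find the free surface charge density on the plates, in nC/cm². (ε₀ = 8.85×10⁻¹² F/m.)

1.62 nC/cm²

A = (185 mm)² = 3.42×10⁻² m².
C = κε₀A/d = 6.32 × 8.85×10⁻¹² × 3.42×10⁻² / 7.90×10⁻³ = 2.42×10⁻¹⁰ F.
σ = Q/A = CV/A = 2.42×10⁻¹⁰ × 2290 / 3.42×10⁻² = 1.62×10⁻⁵ C/m².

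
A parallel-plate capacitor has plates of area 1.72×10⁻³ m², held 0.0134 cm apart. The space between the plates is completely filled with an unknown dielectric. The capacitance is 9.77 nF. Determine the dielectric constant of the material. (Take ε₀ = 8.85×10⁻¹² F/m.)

κ ≈ 86.0

κ = Cd/(ε₀A) = 9.77×10⁻⁹ × 1.34×10⁻⁴ / (8.85×10⁻¹² × 1.72×10⁻³) = 86.0.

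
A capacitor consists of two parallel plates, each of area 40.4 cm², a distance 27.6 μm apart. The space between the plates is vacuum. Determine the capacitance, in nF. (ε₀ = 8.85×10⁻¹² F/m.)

A = 40.4 cm² = 4.04×10⁻³ m².
C = ε₀A/d = 8.85×10⁻¹² × 4.04×10⁻³ / 2.76×10⁻⁵ = 1.30×10⁻⁹ F.

1.30 nF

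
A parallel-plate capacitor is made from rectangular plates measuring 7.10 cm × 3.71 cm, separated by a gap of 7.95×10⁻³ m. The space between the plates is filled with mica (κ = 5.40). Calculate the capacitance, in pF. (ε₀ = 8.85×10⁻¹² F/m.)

15.8 pF

A = 7.10 × 3.71 cm² = 2.63×10⁻³ m².
C = κε₀A/d = 5.40 × 8.85×10⁻¹² × 2.63×10⁻³ / 7.95×10⁻³ = 1.58×10⁻¹¹ F.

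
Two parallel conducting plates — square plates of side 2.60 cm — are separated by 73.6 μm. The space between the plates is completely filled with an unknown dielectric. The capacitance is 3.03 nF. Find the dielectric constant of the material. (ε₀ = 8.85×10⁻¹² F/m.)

A = (2.60 cm)² = 6.76×10⁻⁴ m².
κ = Cd/(ε₀A) = 3.03×10⁻⁹ × 7.36×10⁻⁵ / (8.85×10⁻¹² × 6.76×10⁻⁴) = 37.3.

κ ≈ 37.3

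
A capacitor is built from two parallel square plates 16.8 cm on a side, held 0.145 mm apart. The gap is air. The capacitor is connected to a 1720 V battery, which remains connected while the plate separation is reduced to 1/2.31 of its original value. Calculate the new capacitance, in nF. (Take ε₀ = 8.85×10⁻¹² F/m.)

A = (16.8 cm)² = 2.82×10⁻² m².
Initially C₁ = ε₀A/d = 8.85×10⁻¹² × 2.82×10⁻² / 1.45×10⁻⁴ = 1.72×10⁻⁹ F.
C = ε₀A/d scales as 1/d, so C₂/C₁ = d₁/d₂ = 2.31.
C₂ = 2.31 × 1.72×10⁻⁹ = 3.98×10⁻⁹ F.

C ≈ 3.98 nF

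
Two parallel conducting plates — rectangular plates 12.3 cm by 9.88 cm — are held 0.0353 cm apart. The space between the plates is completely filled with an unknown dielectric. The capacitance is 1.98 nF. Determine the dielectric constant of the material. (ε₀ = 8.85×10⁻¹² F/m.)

A = 12.3 × 9.88 cm² = 1.22×10⁻² m².
κ = Cd/(ε₀A) = 1.98×10⁻⁹ × 3.53×10⁻⁴ / (8.85×10⁻¹² × 1.22×10⁻²) = 6.50.

κ ≈ 6.50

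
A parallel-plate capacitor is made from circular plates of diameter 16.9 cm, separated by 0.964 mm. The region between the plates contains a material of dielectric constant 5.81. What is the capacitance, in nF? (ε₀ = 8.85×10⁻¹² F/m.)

A = π(16.9/2 cm)² = 2.24×10⁻² m².
C = κε₀A/d = 5.81 × 8.85×10⁻¹² × 2.24×10⁻² / 9.64×10⁻⁴ = 1.20×10⁻⁹ F.

C ≈ 1.20 nF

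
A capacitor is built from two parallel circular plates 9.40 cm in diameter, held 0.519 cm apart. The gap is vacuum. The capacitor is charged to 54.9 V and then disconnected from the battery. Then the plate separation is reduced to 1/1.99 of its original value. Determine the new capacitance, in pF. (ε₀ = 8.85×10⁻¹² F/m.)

C ≈ 23.5 pF

A = π(9.40/2 cm)² = 6.94×10⁻³ m².
Initially C₁ = ε₀A/d = 8.85×10⁻¹² × 6.94×10⁻³ / 5.19×10⁻³ = 1.18×10⁻¹¹ F.
C = ε₀A/d scales as 1/d, so C₂/C₁ = d₁/d₂ = 1.99.
C₂ = 1.99 × 1.18×10⁻¹¹ = 2.35×10⁻¹¹ F.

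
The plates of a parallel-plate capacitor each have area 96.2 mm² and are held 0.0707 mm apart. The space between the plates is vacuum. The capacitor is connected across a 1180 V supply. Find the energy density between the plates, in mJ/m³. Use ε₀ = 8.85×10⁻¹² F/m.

E = V/d = 1180 / 7.07×10⁻⁵ = 1.67×10⁷ V/m.
u = ½ε₀E² = ½ × 8.85×10⁻¹² × (1.67×10⁷)² = 1.23×10³ J/m³.

1.23×10⁶ mJ/m³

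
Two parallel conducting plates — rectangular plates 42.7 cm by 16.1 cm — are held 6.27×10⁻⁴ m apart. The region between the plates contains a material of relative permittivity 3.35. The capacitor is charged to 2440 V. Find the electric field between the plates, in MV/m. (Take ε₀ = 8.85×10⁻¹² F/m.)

3.89 MV/m

E = V/d = 2440 / 6.27×10⁻⁴ = 3.89×10⁶ V/m.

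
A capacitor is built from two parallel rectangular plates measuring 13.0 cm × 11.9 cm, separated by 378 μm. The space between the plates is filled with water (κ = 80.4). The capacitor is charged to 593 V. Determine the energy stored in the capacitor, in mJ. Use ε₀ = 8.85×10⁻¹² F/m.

5.12 mJ

A = 13.0 × 11.9 cm² = 1.55×10⁻² m².
C = κε₀A/d = 80.4 × 8.85×10⁻¹² × 1.55×10⁻² / 3.78×10⁻⁴ = 2.91×10⁻⁸ F.
U = ½CV² = ½ × 2.91×10⁻⁸ × (593)² = 5.12×10⁻³ J.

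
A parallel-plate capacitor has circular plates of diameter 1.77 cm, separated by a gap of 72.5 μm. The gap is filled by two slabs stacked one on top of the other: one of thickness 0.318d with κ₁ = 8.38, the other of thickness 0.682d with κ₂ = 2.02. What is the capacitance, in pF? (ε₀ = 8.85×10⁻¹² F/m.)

C ≈ 80.0 pF

A = π(1.77/2 cm)² = 2.46×10⁻⁴ m².
Stacked slabs ⇒ two capacitors in series, each with the full plate area.
C₁ = κ₁ε₀A/d₁ = 8.38 × 8.85×10⁻¹² × 2.46×10⁻⁴ / 2.31×10⁻⁵ = 7.92×10⁻¹⁰ F.
C₂ = κ₂ε₀A/d₂ = 2.02 × 8.85×10⁻¹² × 2.46×10⁻⁴ / 4.94×10⁻⁵ = 8.90×10⁻¹¹ F.
C = (1/C₁ + 1/C₂)⁻¹ = 8.00×10⁻¹¹ F.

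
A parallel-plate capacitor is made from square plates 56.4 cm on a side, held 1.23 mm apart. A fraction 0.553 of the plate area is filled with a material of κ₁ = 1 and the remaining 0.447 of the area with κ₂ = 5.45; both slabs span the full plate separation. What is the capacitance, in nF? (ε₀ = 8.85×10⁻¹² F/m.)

C ≈ 6.84 nF

A = (56.4 cm)² = 0.318 m².
Side-by-side slabs ⇒ two capacitors in parallel, each spanning the full gap.
C₁ = κ₁ε₀A₁/d = 1.00 × 8.85×10⁻¹² × 0.176 / 1.23×10⁻³ = 1.27×10⁻⁹ F.
C₂ = κ₂ε₀A₂/d = 5.45 × 8.85×10⁻¹² × 0.142 / 1.23×10⁻³ = 5.58×10⁻⁹ F.
C = C₁ + C₂ = 6.84×10⁻⁹ F.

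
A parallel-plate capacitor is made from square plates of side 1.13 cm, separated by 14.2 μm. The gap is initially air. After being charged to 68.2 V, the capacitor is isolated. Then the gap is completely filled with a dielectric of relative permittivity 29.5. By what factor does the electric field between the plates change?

Isolated ⇒ Q is held fixed.
V₂ = Q/C₂ = V₁/29.5; E = V/d, so E₂/E₁ = (V₂/V₁)(d₁/d₂) = 0.0339.

E₂/E₁ ≈ 0.0339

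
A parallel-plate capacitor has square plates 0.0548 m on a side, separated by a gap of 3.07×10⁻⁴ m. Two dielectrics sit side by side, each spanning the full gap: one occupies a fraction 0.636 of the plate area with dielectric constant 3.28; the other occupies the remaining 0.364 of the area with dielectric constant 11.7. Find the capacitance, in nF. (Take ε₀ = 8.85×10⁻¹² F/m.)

A = (0.0548 m)² = 3.00×10⁻³ m².
Side-by-side slabs ⇒ two capacitors in parallel, each spanning the full gap.
C₁ = κ₁ε₀A₁/d = 3.28 × 8.85×10⁻¹² × 1.91×10⁻³ / 3.07×10⁻⁴ = 1.81×10⁻¹⁰ F.
C₂ = κ₂ε₀A₂/d = 11.7 × 8.85×10⁻¹² × 1.09×10⁻³ / 3.07×10⁻⁴ = 3.69×10⁻¹⁰ F.
C = C₁ + C₂ = 5.49×10⁻¹⁰ F.

C ≈ 0.549 nF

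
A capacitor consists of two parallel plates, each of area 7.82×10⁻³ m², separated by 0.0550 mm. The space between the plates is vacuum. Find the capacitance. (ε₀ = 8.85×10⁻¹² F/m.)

C = ε₀A/d = 8.85×10⁻¹² × 7.82×10⁻³ / 5.50×10⁻⁵ = 1.26×10⁻⁹ F.

C ≈ 1.26 nF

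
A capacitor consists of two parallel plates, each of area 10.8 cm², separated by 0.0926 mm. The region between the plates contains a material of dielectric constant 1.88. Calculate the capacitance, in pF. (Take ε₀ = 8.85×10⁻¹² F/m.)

A = 10.8 cm² = 1.08×10⁻³ m².
C = κε₀A/d = 1.88 × 8.85×10⁻¹² × 1.08×10⁻³ / 9.26×10⁻⁵ = 1.94×10⁻¹⁰ F.

194 pF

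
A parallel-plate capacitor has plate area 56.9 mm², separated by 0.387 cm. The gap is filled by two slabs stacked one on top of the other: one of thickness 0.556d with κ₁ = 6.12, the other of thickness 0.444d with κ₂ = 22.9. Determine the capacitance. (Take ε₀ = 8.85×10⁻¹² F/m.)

C ≈ 1.18 pF

A = 56.9 mm² = 5.69×10⁻⁵ m².
Stacked slabs ⇒ two capacitors in series, each with the full plate area.
C₁ = κ₁ε₀A/d₁ = 6.12 × 8.85×10⁻¹² × 5.69×10⁻⁵ / 2.15×10⁻³ = 1.43×10⁻¹² F.
C₂ = κ₂ε₀A/d₂ = 22.9 × 8.85×10⁻¹² × 5.69×10⁻⁵ / 1.72×10⁻³ = 6.71×10⁻¹² F.
C = (1/C₁ + 1/C₂)⁻¹ = 1.18×10⁻¹² F.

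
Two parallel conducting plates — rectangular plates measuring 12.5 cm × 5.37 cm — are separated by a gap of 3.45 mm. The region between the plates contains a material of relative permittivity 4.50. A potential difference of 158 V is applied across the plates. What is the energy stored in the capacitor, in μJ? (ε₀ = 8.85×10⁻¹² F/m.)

U ≈ 0.967 μJ

A = 12.5 × 5.37 cm² = 6.71×10⁻³ m².
C = κε₀A/d = 4.50 × 8.85×10⁻¹² × 6.71×10⁻³ / 3.45×10⁻³ = 7.75×10⁻¹¹ F.
U = ½CV² = ½ × 7.75×10⁻¹¹ × (158)² = 9.67×10⁻⁷ J.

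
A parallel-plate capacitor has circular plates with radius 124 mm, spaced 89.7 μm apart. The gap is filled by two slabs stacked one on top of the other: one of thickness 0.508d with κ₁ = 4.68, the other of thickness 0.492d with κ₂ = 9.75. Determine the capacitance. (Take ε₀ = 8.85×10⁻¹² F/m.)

30.0 nF

A = π(124 mm)² = 4.83×10⁻² m².
Stacked slabs ⇒ two capacitors in series, each with the full plate area.
C₁ = κ₁ε₀A/d₁ = 4.68 × 8.85×10⁻¹² × 4.83×10⁻² / 4.56×10⁻⁵ = 4.39×10⁻⁸ F.
C₂ = κ₂ε₀A/d₂ = 9.75 × 8.85×10⁻¹² × 4.83×10⁻² / 4.41×10⁻⁵ = 9.44×10⁻⁸ F.
C = (1/C₁ + 1/C₂)⁻¹ = 3.00×10⁻⁸ F.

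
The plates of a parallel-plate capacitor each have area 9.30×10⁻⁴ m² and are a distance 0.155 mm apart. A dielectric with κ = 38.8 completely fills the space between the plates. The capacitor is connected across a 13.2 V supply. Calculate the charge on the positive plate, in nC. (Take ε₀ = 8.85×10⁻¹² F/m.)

Q ≈ 27.2 nC

C = κε₀A/d = 38.8 × 8.85×10⁻¹² × 9.30×10⁻⁴ / 1.55×10⁻⁴ = 2.06×10⁻⁹ F.
Q = CV = 2.06×10⁻⁹ × 13.2 = 2.72×10⁻⁸ C.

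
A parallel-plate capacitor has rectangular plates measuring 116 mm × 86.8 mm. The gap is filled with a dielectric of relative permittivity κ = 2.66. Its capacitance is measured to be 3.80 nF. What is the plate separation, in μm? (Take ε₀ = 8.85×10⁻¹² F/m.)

A = 116 × 86.8 mm² = 1.01×10⁻² m².
d = κε₀A/C = 2.66 × 8.85×10⁻¹² × 1.01×10⁻² / 3.80×10⁻⁹ = 6.24×10⁻⁵ m.

62.4 μm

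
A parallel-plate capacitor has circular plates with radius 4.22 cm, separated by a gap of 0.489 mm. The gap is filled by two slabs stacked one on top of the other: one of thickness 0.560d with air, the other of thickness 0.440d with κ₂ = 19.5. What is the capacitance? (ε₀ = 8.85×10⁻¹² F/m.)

A = π(4.22 cm)² = 5.59×10⁻³ m².
Stacked slabs ⇒ two capacitors in series, each with the full plate area.
C₁ = κ₁ε₀A/d₁ = 1.00 × 8.85×10⁻¹² × 5.59×10⁻³ / 2.74×10⁻⁴ = 1.81×10⁻¹⁰ F.
C₂ = κ₂ε₀A/d₂ = 19.5 × 8.85×10⁻¹² × 5.59×10⁻³ / 2.15×10⁻⁴ = 4.49×10⁻⁹ F.
C = (1/C₁ + 1/C₂)⁻¹ = 1.74×10⁻¹⁰ F.

C ≈ 174 pF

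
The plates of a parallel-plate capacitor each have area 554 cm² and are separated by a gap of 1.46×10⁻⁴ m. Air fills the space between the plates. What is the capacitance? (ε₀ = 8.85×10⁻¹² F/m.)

A = 554 cm² = 5.54×10⁻² m².
C = ε₀A/d = 8.85×10⁻¹² × 5.54×10⁻² / 1.46×10⁻⁴ = 3.36×10⁻⁹ F.

C ≈ 3.36 nF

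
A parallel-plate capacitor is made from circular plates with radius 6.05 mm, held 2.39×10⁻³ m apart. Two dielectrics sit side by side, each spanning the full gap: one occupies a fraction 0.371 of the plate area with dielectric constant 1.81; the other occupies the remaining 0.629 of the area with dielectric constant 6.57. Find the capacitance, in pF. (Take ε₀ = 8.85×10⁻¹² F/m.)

C ≈ 2.05 pF

A = π(6.05 mm)² = 1.15×10⁻⁴ m².
Side-by-side slabs ⇒ two capacitors in parallel, each spanning the full gap.
C₁ = κ₁ε₀A₁/d = 1.81 × 8.85×10⁻¹² × 4.27×10⁻⁵ / 2.39×10⁻³ = 2.86×10⁻¹³ F.
C₂ = κ₂ε₀A₂/d = 6.57 × 8.85×10⁻¹² × 7.23×10⁻⁵ / 2.39×10⁻³ = 1.76×10⁻¹² F.
C = C₁ + C₂ = 2.05×10⁻¹² F.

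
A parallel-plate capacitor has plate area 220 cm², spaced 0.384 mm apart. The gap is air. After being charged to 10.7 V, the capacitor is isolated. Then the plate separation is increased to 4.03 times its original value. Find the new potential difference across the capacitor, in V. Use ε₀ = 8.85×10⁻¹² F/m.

A = 220 cm² = 2.20×10⁻² m².
Initially C₁ = ε₀A/d = 8.85×10⁻¹² × 2.20×10⁻² / 3.84×10⁻⁴ = 5.07×10⁻¹⁰ F.
V₁ = 10.7 V.
Isolated ⇒ Q is held fixed. C₂ = 0.248 C₁ and V = Q/C, so V₂/V₁ = C₁/C₂ = 4.03.
V₂ = 4.03 × 10.7 = 43.1 V.

V ≈ 43.1 V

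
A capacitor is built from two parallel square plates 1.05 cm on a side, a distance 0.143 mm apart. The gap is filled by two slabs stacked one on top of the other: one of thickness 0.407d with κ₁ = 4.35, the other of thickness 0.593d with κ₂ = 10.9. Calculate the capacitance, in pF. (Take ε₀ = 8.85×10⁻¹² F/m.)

C ≈ 46.1 pF

A = (1.05 cm)² = 1.10×10⁻⁴ m².
Stacked slabs ⇒ two capacitors in series, each with the full plate area.
C₁ = κ₁ε₀A/d₁ = 4.35 × 8.85×10⁻¹² × 1.10×10⁻⁴ / 5.82×10⁻⁵ = 7.29×10⁻¹¹ F.
C₂ = κ₂ε₀A/d₂ = 10.9 × 8.85×10⁻¹² × 1.10×10⁻⁴ / 8.48×10⁻⁵ = 1.25×10⁻¹⁰ F.
C = (1/C₁ + 1/C₂)⁻¹ = 4.61×10⁻¹¹ F.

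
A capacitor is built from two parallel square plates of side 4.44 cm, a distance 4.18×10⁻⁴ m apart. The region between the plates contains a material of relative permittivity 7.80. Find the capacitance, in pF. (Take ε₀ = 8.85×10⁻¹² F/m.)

A = (4.44 cm)² = 1.97×10⁻³ m².
C = κε₀A/d = 7.80 × 8.85×10⁻¹² × 1.97×10⁻³ / 4.18×10⁻⁴ = 3.26×10⁻¹⁰ F.

C ≈ 326 pF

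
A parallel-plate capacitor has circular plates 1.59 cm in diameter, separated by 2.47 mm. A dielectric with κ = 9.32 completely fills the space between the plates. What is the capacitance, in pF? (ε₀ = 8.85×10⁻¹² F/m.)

C ≈ 6.63 pF

A = π(1.59/2 cm)² = 1.99×10⁻⁴ m².
C = κε₀A/d = 9.32 × 8.85×10⁻¹² × 1.99×10⁻⁴ / 2.47×10⁻³ = 6.63×10⁻¹² F.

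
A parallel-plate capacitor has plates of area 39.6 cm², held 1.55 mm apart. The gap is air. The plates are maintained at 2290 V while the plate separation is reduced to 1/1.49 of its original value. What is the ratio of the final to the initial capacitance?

C₂/C₁ ≈ 1.49

C = ε₀A/d scales as 1/d, so C₂/C₁ = d₁/d₂ = 1.49.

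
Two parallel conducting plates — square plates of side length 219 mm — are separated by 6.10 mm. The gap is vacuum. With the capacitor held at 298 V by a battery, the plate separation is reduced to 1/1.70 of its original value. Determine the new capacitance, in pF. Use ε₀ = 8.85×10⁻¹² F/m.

C ≈ 118 pF

A = (219 mm)² = 4.80×10⁻² m².
Initially C₁ = ε₀A/d = 8.85×10⁻¹² × 4.80×10⁻² / 6.10×10⁻³ = 6.96×10⁻¹¹ F.
C = ε₀A/d scales as 1/d, so C₂/C₁ = d₁/d₂ = 1.70.
C₂ = 1.70 × 6.96×10⁻¹¹ = 1.18×10⁻¹⁰ F.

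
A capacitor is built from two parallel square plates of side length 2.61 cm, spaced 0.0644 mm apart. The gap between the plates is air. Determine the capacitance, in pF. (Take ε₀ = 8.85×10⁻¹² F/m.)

A = (2.61 cm)² = 6.81×10⁻⁴ m².
C = ε₀A/d = 8.85×10⁻¹² × 6.81×10⁻⁴ / 6.44×10⁻⁵ = 9.36×10⁻¹¹ F.

93.6 pF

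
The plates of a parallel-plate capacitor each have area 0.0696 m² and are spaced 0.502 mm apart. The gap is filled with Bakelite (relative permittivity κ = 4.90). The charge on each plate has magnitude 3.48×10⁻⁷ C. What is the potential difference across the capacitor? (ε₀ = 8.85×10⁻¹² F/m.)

V ≈ 57.9 V

C = κε₀A/d = 4.90 × 8.85×10⁻¹² × 6.96×10⁻² / 5.02×10⁻⁴ = 6.01×10⁻⁹ F.
V = Q/C = 3.48×10⁻⁷ / 6.01×10⁻⁹ = 57.9 V.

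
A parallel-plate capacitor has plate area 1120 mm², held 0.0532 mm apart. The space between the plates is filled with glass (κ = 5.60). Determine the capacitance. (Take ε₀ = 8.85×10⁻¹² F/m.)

1.04 nF

A = 1120 mm² = 1.12×10⁻³ m².
C = κε₀A/d = 5.60 × 8.85×10⁻¹² × 1.12×10⁻³ / 5.32×10⁻⁵ = 1.04×10⁻⁹ F.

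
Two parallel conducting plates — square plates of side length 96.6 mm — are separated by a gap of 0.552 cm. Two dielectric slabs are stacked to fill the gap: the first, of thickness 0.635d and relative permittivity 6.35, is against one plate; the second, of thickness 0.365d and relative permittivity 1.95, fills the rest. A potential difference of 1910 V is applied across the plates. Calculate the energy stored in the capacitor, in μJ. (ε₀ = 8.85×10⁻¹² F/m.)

U ≈ 95.0 μJ

A = (96.6 mm)² = 9.33×10⁻³ m².
Stacked slabs ⇒ two capacitors in series, each with the full plate area.
C₁ = κ₁ε₀A/d₁ = 6.35 × 8.85×10⁻¹² × 9.33×10⁻³ / 3.51×10⁻³ = 1.50×10⁻¹⁰ F.
C₂ = κ₂ε₀A/d₂ = 1.95 × 8.85×10⁻¹² × 9.33×10⁻³ / 2.01×10⁻³ = 7.99×10⁻¹¹ F.
C = (1/C₁ + 1/C₂)⁻¹ = 5.21×10⁻¹¹ F.
U = ½CV² = ½ × 5.21×10⁻¹¹ × (1910)² = 9.50×10⁻⁵ J.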